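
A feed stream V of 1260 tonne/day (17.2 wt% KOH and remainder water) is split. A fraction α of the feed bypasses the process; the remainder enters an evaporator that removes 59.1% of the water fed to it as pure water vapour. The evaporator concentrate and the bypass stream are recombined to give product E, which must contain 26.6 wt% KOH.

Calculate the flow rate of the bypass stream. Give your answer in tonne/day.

350.1 tonne/day

All 1260×0.172 = 216.72 tonne/day of KOH reaches E, so E = 216.72/0.266 = 814.74 tonne/day and vapour = 445.26 tonne/day.
The evaporator receives (1−α)·1260 of feed at 0.828 water and removes 0.591 of that water:
0.591×0.828×(1−α)×1260 = 445.26
(1−α) = 445.26/616.58 = 0.7222;  α = 0.2778.
Bypass flow = 0.2778×1260 = 350.09 tonne/day.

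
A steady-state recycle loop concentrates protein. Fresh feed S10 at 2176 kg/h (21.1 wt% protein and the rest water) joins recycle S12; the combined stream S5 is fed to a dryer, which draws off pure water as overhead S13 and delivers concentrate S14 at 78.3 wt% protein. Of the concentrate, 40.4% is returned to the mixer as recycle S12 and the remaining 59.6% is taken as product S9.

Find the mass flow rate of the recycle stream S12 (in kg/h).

Overall protein balance (none leaves overhead): protein in fresh feed = protein in product, i.e. 2176×0.211 = (1−0.404)·S14·0.783.
S14 = 459.14/(0.783×0.596) = 983.86 kg/h.
Recycle S12 = 0.404×983.86 = 397.48 kg/h.

397.5 kg/h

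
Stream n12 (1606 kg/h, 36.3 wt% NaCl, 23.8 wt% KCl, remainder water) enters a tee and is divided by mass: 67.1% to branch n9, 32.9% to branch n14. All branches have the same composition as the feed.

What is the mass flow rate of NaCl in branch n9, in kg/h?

391.2 kg/h

Branch n9 total = 0.671×1606 = 1077.6 kg/h.
NaCl in n9 = 0.363×1077.6 = 391.18 kg/h.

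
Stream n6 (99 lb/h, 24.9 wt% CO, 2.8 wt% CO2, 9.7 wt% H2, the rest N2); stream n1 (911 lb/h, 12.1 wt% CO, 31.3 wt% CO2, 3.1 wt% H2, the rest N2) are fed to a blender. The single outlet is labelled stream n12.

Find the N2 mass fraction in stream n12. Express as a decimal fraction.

Total flow out = 99 + 911 = 1010 lb/h.
N2 in = 99×0.626 + 911×0.535 = 549.36 lb/h.
N2 mass fraction in n12 = 549.36/1010 = 0.544.

0.544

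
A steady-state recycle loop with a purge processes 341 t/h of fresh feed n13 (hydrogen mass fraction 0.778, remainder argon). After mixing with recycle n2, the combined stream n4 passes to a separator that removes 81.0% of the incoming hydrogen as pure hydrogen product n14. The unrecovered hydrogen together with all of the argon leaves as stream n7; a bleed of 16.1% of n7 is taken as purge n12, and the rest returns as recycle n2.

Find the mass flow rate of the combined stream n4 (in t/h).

argon enters only via n13 and leaves only via the purge: 341×0.222 = 0.161×(argon in n7), and the separator passes all argon, so argon in n4 = argon in n7 = 470.2 t/h.
hydrogen in n4: m_A = 341×0.778 + (1−0.161)·(1−0.810)·m_A, so m_A = 265.3/0.8406 = 315.61 t/h.
n4 = 315.61 + 470.2 = 785.81 t/h.

785.8 t/h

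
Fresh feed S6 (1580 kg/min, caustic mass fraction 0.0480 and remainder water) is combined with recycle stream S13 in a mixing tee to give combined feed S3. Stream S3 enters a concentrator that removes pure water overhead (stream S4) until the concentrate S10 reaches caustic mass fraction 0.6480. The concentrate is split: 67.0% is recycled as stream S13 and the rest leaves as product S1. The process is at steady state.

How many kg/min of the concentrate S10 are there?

Overall caustic balance (none leaves overhead): caustic in fresh feed = caustic in product, i.e. 1580×0.048 = (1−0.670)·S10·0.648.
S10 = 75.84/(0.648×0.330) = 354.66 kg/min.

354.7 kg/min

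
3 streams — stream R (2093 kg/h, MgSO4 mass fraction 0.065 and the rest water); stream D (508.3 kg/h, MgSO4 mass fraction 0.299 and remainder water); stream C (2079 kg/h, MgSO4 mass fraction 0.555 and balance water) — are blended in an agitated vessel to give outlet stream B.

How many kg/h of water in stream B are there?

3238 kg/h

water out = water in = 2093×0.935 + 508.3×0.701 + 2079×0.445 = 3238.4 kg/h.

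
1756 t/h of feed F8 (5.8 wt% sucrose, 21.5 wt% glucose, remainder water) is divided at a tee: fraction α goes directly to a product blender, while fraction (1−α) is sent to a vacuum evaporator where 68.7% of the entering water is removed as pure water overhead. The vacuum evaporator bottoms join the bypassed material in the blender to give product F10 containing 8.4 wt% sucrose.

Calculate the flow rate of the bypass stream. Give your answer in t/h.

667.8 t/h

All 1756×0.058 = 101.85 t/h of sucrose reaches F10, so F10 = 101.85/0.084 = 1212.5 t/h and vapour = 543.52 t/h.
The evaporator receives (1−α)·1756 of feed at 0.727 water and removes 0.687 of that water:
0.687×0.727×(1−α)×1756 = 543.52
(1−α) = 543.52/877.03 = 0.6197;  α = 0.3803.
Bypass flow = 0.3803×1756 = 667.75 t/h.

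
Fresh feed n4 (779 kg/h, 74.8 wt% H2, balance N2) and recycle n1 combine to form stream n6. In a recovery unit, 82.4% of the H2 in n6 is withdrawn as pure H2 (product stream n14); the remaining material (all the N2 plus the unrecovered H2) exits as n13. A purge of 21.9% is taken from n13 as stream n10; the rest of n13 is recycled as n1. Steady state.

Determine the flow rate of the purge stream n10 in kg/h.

222.3 kg/h

N2 enters only via n4 and leaves only via the purge: 779×0.252 = 0.219×(N2 in n13), and the recovery unit passes all N2, so N2 in n6 = N2 in n13 = 896.38 kg/h.
H2 in n6: m_A = 779×0.748 + (1−0.219)·(1−0.824)·m_A, so m_A = 582.69/0.8625 = 675.55 kg/h.
n13 = (1−0.824)×675.55 + 896.38 = 1015.3 kg/h.
Purge n10 = 0.219×1015.3 = 222.35 kg/h.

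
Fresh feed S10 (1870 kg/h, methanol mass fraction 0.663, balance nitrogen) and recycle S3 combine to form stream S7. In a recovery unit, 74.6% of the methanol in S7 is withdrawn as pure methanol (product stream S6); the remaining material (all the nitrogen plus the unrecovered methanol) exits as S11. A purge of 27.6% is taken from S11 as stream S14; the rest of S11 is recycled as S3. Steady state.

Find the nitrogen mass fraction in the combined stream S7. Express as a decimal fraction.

nitrogen enters only via S10 and leaves only via the purge: 1870×0.337 = 0.276×(nitrogen in S11), and the recovery unit passes all nitrogen, so nitrogen in S7 = nitrogen in S11 = 2283.3 kg/h.
methanol in S7: m_A = 1870×0.663 + (1−0.276)·(1−0.746)·m_A, so m_A = 1239.8/0.8161 = 1519.2 kg/h.
S7 = 1519.2 + 2283.3 = 3802.5 kg/h.
nitrogen fraction in S7 = 2283.3/3802.5 = 0.600.

0.600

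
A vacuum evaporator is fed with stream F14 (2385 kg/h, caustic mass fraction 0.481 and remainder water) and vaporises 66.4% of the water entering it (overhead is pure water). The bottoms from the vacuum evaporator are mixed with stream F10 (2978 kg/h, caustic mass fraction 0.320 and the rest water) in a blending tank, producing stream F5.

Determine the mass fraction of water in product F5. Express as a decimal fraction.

0.538

Vapour removed = 0.664×0.519×2385 = 821.91 kg/h; concentrate = 1563.1 kg/h.
water reaching the mixer = 415.91 (from concentrate) + 2978×0.680 = 2440.9 kg/h.
Product flow = 1563.1 + 2978 = 4541.1 kg/h; water fraction = 0.538.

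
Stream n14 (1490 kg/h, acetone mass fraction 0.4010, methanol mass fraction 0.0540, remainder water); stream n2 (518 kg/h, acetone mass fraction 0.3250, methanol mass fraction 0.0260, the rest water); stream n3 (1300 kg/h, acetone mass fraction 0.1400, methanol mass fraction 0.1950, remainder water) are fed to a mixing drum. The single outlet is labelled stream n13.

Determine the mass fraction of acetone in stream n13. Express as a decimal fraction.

Total flow out = 1490 + 518 + 1300 = 3308 kg/h.
acetone in = 1490×0.401 + 518×0.325 + 1300×0.140 = 947.84 kg/h.
acetone mass fraction in n13 = 947.84/3308 = 0.2865.

0.2865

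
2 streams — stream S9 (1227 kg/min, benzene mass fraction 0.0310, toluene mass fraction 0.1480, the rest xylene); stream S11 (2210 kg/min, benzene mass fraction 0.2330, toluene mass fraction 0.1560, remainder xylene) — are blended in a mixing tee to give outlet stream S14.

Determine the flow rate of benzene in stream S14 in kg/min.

benzene out = benzene in = 1227×0.031 + 2210×0.233 = 552.97 kg/min.

553 kg/min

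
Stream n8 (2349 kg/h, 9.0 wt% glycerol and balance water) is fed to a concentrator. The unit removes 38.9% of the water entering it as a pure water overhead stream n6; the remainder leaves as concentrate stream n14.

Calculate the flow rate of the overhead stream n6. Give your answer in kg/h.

water entering = 2349×0.910 = 2137.6 kg/h; overhead removed = 0.389×2137.6 = 831.52 kg/h.

831.5 kg/h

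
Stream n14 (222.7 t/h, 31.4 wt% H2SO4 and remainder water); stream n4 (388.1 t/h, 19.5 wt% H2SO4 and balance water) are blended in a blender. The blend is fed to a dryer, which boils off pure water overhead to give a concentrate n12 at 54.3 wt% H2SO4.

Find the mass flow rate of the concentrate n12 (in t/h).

H2SO4 entering = 222.7×0.314 + 388.1×0.195 = 145.61 t/h.
All H2SO4 reports to n12, so n12 = 145.61/0.543 = 268.15 t/h.

268.2 t/h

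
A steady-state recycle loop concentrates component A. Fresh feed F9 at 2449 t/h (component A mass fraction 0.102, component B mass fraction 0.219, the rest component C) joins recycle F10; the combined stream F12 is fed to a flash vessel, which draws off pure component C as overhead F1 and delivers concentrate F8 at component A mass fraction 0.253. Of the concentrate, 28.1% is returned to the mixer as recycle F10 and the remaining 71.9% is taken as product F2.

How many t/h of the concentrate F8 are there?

Overall component A balance (none leaves overhead): component A in fresh feed = component A in product, i.e. 2449×0.102 = (1−0.281)·F8·0.253.
F8 = 249.8/(0.253×0.719) = 1373.2 t/h.

1373 t/h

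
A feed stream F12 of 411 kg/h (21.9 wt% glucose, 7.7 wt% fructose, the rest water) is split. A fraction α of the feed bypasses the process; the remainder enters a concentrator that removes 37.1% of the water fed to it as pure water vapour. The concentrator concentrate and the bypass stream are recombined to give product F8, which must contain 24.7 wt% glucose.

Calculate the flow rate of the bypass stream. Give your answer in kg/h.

232.6 kg/h

All 411×0.219 = 90.009 kg/h of glucose reaches F8, so F8 = 90.009/0.247 = 364.41 kg/h and vapour = 46.591 kg/h.
The evaporator receives (1−α)·411 of feed at 0.704 water and removes 0.371 of that water:
0.371×0.704×(1−α)×411 = 46.591
(1−α) = 46.591/107.35 = 0.4340;  α = 0.5660.
Bypass flow = 0.5660×411 = 232.62 kg/h.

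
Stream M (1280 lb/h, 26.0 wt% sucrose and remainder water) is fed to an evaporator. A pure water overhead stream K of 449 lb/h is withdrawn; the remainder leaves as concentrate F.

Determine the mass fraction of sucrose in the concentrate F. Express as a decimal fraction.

0.400

sucrose is not removed: 1280×0.260 = 332.8 lb/h of sucrose enters F.
Concentrate = 1280 − 449 = 831 lb/h.
Mass fraction = 332.8/831 = 0.400.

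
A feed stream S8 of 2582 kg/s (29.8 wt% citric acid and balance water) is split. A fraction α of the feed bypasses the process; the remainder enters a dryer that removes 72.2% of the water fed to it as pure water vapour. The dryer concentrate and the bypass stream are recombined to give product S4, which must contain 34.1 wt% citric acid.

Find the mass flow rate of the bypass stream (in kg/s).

1940 kg/s

All 2582×0.298 = 769.44 kg/s of citric acid reaches S4, so S4 = 769.44/0.341 = 2256.4 kg/s and vapour = 325.59 kg/s.
The evaporator receives (1−α)·2582 of feed at 0.702 water and removes 0.722 of that water:
0.722×0.702×(1−α)×2582 = 325.59
(1−α) = 325.59/1308.7 = 0.2488;  α = 0.7512.
Bypass flow = 0.7512×2582 = 1939.6 kg/s.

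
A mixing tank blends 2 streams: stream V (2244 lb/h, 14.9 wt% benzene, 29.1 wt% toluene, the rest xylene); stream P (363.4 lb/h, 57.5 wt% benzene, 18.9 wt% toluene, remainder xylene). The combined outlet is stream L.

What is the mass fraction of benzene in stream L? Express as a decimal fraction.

0.2084

Total flow out = 2244 + 363.4 = 2607.4 lb/h.
benzene in = 2244×0.149 + 363.4×0.575 = 543.31 lb/h.
benzene mass fraction in L = 543.31/2607.4 = 0.2084.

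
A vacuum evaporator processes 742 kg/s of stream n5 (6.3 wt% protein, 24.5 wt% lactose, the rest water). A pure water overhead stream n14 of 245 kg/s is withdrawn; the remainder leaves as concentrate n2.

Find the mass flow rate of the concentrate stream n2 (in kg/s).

497 kg/s

Concentrate = 742 − 245 = 497 kg/s.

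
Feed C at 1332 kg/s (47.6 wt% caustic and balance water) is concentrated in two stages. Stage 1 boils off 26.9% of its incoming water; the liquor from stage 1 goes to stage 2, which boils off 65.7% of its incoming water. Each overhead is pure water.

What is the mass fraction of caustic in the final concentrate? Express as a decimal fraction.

water in feed = 1332×0.524 = 697.97 kg/s.
After stage 1: water left = (1−0.269)×697.97 = 510.21; stream total = 1144.2 kg/s.
After stage 2: water left = (1−0.657)×510.21 = 175; final concentrate = 809.04 kg/s.
caustic fraction = 634.03/809.04 = 0.784.

0.784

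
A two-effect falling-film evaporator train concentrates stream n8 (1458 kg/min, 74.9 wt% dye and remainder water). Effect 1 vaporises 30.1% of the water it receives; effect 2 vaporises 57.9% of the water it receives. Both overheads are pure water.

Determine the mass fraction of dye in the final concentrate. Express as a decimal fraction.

water in feed = 1458×0.251 = 365.96 kg/min.
After stage 1: water left = (1−0.301)×365.96 = 255.8; stream total = 1347.8 kg/min.
After stage 2: water left = (1−0.579)×255.8 = 107.69; final concentrate = 1199.7 kg/min.
dye fraction = 1092/1199.7 = 0.9102.

0.9102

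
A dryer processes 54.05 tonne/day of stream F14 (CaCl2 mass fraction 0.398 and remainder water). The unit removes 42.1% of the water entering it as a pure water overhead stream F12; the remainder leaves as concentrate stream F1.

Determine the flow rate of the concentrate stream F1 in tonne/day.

water entering = 54.05×0.602 = 32.538 tonne/day; overhead removed = 0.421×32.538 = 13.699 tonne/day.
Concentrate = 54.05 − 13.699 = 40.351 tonne/day.

40.35 tonne/day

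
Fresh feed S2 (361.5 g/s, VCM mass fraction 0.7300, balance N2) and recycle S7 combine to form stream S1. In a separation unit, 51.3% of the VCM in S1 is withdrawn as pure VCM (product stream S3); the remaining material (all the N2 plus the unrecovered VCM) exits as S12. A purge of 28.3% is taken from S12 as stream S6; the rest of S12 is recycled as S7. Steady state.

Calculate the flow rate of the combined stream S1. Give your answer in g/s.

N2 enters only via S2 and leaves only via the purge: 361.5×0.270 = 0.283×(N2 in S12), and the separation unit passes all N2, so N2 in S1 = N2 in S12 = 344.89 g/s.
VCM in S1: m_A = 361.5×0.730 + (1−0.283)·(1−0.513)·m_A, so m_A = 263.89/0.6508 = 405.48 g/s.
S1 = 405.48 + 344.89 = 750.37 g/s.

750.4 g/s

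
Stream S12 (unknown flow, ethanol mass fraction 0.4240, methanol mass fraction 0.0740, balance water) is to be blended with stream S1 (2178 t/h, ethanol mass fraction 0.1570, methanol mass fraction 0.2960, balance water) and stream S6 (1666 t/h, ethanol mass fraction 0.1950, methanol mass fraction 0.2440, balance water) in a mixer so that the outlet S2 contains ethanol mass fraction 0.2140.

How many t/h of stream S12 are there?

Let S12 be the unknown flow. Total out = 3844 + S12.
ethanol balance: 666.82 + 0.424·S12 = 0.214·(3844 + S12)
(0.424 − 0.214)·S12 = 0.214×3844 − 666.82 = 155.8
S12 = 155.8 / 0.210 = 741.9 t/h

741.9 t/h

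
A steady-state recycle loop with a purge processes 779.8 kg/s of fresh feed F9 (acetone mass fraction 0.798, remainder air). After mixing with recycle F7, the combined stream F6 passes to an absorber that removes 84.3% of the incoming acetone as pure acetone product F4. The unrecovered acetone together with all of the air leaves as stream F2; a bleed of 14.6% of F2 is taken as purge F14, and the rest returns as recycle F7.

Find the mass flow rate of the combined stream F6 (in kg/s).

1798 kg/s

air enters only via F9 and leaves only via the purge: 779.8×0.202 = 0.146×(air in F2), and the absorber passes all air, so air in F6 = air in F2 = 1078.9 kg/s.
acetone in F6: m_A = 779.8×0.798 + (1−0.146)·(1−0.843)·m_A, so m_A = 622.28/0.8659 = 718.63 kg/s.
F6 = 718.63 + 1078.9 = 1797.5 kg/s.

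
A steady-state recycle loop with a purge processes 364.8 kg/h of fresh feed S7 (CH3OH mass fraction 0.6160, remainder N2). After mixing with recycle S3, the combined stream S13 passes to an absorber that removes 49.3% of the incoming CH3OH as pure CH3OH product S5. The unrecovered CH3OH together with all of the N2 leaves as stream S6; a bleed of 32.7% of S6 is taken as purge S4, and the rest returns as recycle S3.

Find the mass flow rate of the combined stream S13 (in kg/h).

N2 enters only via S7 and leaves only via the purge: 364.8×0.384 = 0.327×(N2 in S6), and the absorber passes all N2, so N2 in S13 = N2 in S6 = 428.39 kg/h.
CH3OH in S13: m_A = 364.8×0.616 + (1−0.327)·(1−0.493)·m_A, so m_A = 224.72/0.6588 = 341.11 kg/h.
S13 = 341.11 + 428.39 = 769.49 kg/h.

769.5 kg/h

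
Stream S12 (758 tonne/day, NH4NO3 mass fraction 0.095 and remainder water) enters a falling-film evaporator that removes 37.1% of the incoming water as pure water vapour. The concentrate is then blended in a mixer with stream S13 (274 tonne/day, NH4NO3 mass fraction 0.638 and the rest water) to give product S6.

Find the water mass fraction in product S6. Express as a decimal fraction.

0.683

Vapour removed = 0.371×0.905×758 = 254.5 tonne/day; concentrate = 503.5 tonne/day.
water reaching the mixer = 431.49 (from concentrate) + 274×0.362 = 530.68 tonne/day.
Product flow = 503.5 + 274 = 777.5 tonne/day; water fraction = 0.683.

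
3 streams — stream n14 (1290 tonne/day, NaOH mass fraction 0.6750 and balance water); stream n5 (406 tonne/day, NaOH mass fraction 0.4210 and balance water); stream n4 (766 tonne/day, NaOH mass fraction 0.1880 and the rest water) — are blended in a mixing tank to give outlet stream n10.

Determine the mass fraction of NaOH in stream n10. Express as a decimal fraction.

Total flow out = 1290 + 406 + 766 = 2462 tonne/day.
NaOH in = 1290×0.675 + 406×0.421 + 766×0.188 = 1185.7 tonne/day.
NaOH mass fraction in n10 = 1185.7/2462 = 0.4816.

0.4816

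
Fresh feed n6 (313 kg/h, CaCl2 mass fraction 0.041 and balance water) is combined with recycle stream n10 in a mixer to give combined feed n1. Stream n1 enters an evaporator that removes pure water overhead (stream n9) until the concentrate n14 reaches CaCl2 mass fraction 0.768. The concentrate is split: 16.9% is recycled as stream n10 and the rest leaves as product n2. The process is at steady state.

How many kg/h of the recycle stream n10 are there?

3.398 kg/h

Overall CaCl2 balance (none leaves overhead): CaCl2 in fresh feed = CaCl2 in product, i.e. 313×0.041 = (1−0.169)·n14·0.768.
n14 = 12.833/(0.768×0.831) = 20.108 kg/h.
Recycle n10 = 0.169×20.108 = 3.3982 kg/h.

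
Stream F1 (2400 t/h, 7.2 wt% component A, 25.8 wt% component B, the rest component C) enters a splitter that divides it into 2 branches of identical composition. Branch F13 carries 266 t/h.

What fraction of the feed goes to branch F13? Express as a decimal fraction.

Fraction to F13 = 266/2400 = 0.1108.

0.111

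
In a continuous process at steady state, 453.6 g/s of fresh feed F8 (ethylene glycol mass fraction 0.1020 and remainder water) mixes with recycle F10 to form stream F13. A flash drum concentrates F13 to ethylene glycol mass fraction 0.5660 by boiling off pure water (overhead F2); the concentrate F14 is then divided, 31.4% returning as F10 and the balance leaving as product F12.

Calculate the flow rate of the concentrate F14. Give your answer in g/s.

Overall ethylene glycol balance (none leaves overhead): ethylene glycol in fresh feed = ethylene glycol in product, i.e. 453.6×0.102 = (1−0.314)·F14·0.566.
F14 = 46.267/(0.566×0.686) = 119.16 g/s.

119.2 g/s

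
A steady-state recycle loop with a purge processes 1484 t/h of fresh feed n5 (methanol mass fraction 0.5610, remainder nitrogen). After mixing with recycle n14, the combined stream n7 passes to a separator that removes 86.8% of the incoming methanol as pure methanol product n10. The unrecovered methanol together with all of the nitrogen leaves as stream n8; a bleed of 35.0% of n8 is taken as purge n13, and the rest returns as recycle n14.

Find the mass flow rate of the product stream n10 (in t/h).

methanol in n7: m_A = 1484×0.561 + (1−0.350)·(1−0.868)·m_A, so m_A = 832.52/0.9142 = 910.66 t/h.
Product n10 = 0.868×910.66 = 790.45 t/h.

790.5 t/h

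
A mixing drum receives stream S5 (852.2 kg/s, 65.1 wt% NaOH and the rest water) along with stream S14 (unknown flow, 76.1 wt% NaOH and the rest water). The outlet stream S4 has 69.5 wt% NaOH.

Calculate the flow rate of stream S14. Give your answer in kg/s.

568.1 kg/s

Let S14 be the unknown flow. Total out = 852.2 + S14.
NaOH balance: 554.78 + 0.761·S14 = 0.695·(852.2 + S14)
(0.761 − 0.695)·S14 = 0.695×852.2 − 554.78 = 37.497
S14 = 37.497 / 0.066 = 568.13 kg/s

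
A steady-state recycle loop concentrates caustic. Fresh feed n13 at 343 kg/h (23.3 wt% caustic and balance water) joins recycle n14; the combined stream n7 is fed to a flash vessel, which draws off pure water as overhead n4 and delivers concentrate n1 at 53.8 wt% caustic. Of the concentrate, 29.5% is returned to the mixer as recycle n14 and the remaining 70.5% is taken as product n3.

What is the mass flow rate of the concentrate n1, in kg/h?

210.7 kg/h

Overall caustic balance (none leaves overhead): caustic in fresh feed = caustic in product, i.e. 343×0.233 = (1−0.295)·n1·0.538.
n1 = 79.919/(0.538×0.705) = 210.71 kg/h.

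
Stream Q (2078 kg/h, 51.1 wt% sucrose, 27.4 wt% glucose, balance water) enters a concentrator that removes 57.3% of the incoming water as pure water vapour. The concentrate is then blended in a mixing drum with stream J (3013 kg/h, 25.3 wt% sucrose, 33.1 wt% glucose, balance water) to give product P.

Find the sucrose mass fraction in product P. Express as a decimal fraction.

0.377

Vapour removed = 0.573×0.215×2078 = 256 kg/h; concentrate = 1822 kg/h.
sucrose reaching the mixer = 1061.9 (from concentrate) + 3013×0.253 = 1824.1 kg/h.
Product flow = 1822 + 3013 = 4835 kg/h; sucrose fraction = 0.377.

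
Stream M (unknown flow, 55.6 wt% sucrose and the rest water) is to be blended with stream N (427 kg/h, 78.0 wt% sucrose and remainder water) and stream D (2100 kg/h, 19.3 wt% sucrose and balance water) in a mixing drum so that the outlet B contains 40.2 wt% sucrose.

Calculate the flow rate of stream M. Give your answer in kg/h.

Let M be the unknown flow. Total out = 2527 + M.
sucrose balance: 738.36 + 0.556·M = 0.402·(2527 + M)
(0.556 − 0.402)·M = 0.402×2527 − 738.36 = 277.49
M = 277.49 / 0.154 = 1801.9 kg/h

1802 kg/h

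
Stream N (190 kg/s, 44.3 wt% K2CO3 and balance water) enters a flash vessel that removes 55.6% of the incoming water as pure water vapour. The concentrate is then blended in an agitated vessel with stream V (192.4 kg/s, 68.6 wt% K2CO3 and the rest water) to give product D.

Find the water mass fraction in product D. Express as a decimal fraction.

0.332

Vapour removed = 0.556×0.557×190 = 58.841 kg/s; concentrate = 131.16 kg/s.
water reaching the mixer = 46.989 (from concentrate) + 192.4×0.314 = 107.4 kg/s.
Product flow = 131.16 + 192.4 = 323.56 kg/s; water fraction = 0.332.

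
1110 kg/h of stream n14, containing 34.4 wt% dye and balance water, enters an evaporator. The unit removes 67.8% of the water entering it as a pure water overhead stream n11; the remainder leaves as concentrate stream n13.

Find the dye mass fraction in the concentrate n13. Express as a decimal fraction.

dye is not removed: 1110×0.344 = 381.84 kg/h of dye enters n13.
water entering = 1110×0.656 = 728.16 kg/h; overhead removed = 0.678×728.16 = 493.69 kg/h.
Concentrate = 1110 − 493.69 = 616.31 kg/h.
Mass fraction = 381.84/616.31 = 0.620.

0.620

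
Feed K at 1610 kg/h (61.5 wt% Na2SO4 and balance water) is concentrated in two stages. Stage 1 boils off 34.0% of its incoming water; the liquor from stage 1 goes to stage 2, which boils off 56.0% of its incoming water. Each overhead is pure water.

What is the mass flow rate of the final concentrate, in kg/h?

1170 kg/h

water in feed = 1610×0.385 = 619.85 kg/h.
After stage 1: water left = (1−0.340)×619.85 = 409.1; stream total = 1399.3 kg/h.
After stage 2: water left = (1−0.560)×409.1 = 180; final concentrate = 1170.2 kg/h.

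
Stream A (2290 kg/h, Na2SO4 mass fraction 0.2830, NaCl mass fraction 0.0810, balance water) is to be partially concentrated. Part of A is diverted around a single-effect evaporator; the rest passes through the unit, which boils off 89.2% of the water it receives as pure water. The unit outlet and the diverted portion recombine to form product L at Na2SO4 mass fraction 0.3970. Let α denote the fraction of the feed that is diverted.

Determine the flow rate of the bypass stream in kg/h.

All 2290×0.283 = 648.07 kg/h of Na2SO4 reaches L, so L = 648.07/0.397 = 1632.4 kg/h and vapour = 657.58 kg/h.
The evaporator receives (1−α)·2290 of feed at 0.636 water and removes 0.892 of that water:
0.892×0.636×(1−α)×2290 = 657.58
(1−α) = 657.58/1299.1 = 0.5062;  α = 0.4938.
Bypass flow = 0.4938×2290 = 1130.9 kg/h.

1131 kg/h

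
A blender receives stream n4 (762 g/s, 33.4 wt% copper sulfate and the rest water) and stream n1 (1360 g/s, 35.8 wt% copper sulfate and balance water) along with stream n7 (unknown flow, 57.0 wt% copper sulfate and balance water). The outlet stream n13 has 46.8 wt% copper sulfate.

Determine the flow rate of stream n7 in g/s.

2468 g/s

Let n7 be the unknown flow. Total out = 2122 + n7.
copper sulfate balance: 741.39 + 0.570·n7 = 0.468·(2122 + n7)
(0.570 − 0.468)·n7 = 0.468×2122 − 741.39 = 251.71
n7 = 251.71 / 0.102 = 2467.7 g/s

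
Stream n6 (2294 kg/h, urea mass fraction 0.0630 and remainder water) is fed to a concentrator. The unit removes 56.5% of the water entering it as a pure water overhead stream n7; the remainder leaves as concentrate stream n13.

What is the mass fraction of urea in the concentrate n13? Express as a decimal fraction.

0.1339

urea is not removed: 2294×0.063 = 144.52 kg/h of urea enters n13.
water entering = 2294×0.937 = 2149.5 kg/h; overhead removed = 0.565×2149.5 = 1214.5 kg/h.
Concentrate = 2294 − 1214.5 = 1079.5 kg/h.
Mass fraction = 144.52/1079.5 = 0.1339.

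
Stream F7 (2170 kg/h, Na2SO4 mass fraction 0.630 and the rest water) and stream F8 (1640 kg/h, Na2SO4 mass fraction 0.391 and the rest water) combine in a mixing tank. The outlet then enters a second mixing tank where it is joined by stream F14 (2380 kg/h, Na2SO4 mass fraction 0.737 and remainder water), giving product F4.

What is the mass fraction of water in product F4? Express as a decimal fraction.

0.392

Overall, product flow = 6190 kg/h.
water in = 2170×0.370 + 1640×0.609 + 2380×0.263 = 2427.6 kg/h.
water fraction in F4 = 0.392.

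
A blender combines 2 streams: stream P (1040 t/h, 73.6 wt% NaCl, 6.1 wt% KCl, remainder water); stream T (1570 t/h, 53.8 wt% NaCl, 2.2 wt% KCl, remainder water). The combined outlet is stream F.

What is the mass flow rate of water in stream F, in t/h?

901.9 t/h

water out = water in = 1040×0.203 + 1570×0.440 = 901.92 t/h.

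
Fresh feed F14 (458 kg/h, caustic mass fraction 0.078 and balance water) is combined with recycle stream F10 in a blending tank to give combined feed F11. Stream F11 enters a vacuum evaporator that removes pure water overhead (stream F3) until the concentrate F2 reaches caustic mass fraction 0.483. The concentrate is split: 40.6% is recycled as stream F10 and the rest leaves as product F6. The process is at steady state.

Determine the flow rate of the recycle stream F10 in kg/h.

Overall caustic balance (none leaves overhead): caustic in fresh feed = caustic in product, i.e. 458×0.078 = (1−0.406)·F2·0.483.
F2 = 35.724/(0.483×0.594) = 124.52 kg/h.
Recycle F10 = 0.406×124.52 = 50.554 kg/h.

50.55 kg/h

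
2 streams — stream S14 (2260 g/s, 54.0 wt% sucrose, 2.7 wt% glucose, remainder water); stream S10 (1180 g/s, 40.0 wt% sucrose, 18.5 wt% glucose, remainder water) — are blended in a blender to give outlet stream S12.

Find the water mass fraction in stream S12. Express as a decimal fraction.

0.427

Total flow out = 2260 + 1180 = 3440 g/s.
water in = 2260×0.433 + 1180×0.415 = 1468.3 g/s.
water mass fraction in S12 = 1468.3/3440 = 0.427.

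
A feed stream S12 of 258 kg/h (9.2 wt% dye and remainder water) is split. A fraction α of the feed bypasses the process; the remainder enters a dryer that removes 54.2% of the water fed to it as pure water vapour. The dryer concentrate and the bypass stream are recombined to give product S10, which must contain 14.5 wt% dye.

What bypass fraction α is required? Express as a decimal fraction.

All 258×0.092 = 23.736 kg/h of dye reaches S10, so S10 = 23.736/0.145 = 163.7 kg/h and vapour = 94.303 kg/h.
The evaporator receives (1−α)·258 of feed at 0.908 water and removes 0.542 of that water:
0.542×0.908×(1−α)×258 = 94.303
(1−α) = 94.303/126.97 = 0.7427;  α = 0.2573.

0.257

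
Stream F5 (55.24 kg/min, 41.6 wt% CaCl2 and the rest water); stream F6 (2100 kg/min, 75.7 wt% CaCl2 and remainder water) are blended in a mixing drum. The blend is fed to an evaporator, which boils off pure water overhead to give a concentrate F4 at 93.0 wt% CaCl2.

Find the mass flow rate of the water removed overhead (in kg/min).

CaCl2 entering = 55.24×0.416 + 2100×0.757 = 1612.7 kg/min.
All CaCl2 reports to F4, so F4 = 1612.7/0.930 = 1734.1 kg/min.
Total feed = 2155.2 kg/min; overhead = 2155.2 − 1734.1 = 421.18 kg/min.

421.2 kg/min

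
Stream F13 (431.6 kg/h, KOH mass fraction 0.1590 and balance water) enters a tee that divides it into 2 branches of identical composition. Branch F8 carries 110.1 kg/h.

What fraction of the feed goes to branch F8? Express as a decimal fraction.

0.255

Fraction to F8 = 110.1/431.6 = 0.2551.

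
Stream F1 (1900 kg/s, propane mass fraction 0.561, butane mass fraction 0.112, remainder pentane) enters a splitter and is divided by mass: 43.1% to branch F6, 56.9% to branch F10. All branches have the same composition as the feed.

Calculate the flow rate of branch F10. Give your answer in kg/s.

1081 kg/s

Branch F10 flow = 0.569×1900 = 1081.1 kg/s.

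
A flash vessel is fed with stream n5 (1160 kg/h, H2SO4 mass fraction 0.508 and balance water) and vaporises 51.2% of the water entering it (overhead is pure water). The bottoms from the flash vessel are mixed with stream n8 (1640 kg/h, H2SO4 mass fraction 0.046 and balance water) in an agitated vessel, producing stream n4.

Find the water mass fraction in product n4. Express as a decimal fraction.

0.735

Vapour removed = 0.512×0.492×1160 = 292.21 kg/h; concentrate = 867.79 kg/h.
water reaching the mixer = 278.51 (from concentrate) + 1640×0.954 = 1843.1 kg/h.
Product flow = 867.79 + 1640 = 2507.8 kg/h; water fraction = 0.735.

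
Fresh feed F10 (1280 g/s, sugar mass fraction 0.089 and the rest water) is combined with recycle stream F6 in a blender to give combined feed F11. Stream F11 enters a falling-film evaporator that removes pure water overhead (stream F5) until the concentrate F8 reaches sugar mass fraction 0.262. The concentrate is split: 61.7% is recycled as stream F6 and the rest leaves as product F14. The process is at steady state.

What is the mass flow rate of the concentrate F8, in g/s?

1135 g/s

Overall sugar balance (none leaves overhead): sugar in fresh feed = sugar in product, i.e. 1280×0.089 = (1−0.617)·F8·0.262.
F8 = 113.92/(0.262×0.383) = 1135.3 g/s.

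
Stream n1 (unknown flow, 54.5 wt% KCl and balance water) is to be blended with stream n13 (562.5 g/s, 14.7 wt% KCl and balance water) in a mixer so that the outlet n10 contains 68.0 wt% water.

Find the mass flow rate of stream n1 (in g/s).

432.5 g/s

Let n1 be the unknown flow. Total out = 562.5 + n1.
water balance: 479.81 + 0.455·n1 = 0.680·(562.5 + n1)
(0.455 − 0.680)·n1 = 0.680×562.5 − 479.81 = -97.312
n1 = -97.312 / -0.225 = 432.5 g/s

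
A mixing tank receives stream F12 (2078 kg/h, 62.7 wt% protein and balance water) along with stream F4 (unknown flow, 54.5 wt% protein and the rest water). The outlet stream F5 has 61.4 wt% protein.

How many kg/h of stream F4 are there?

Let F4 be the unknown flow. Total out = 2078 + F4.
protein balance: 1302.9 + 0.545·F4 = 0.614·(2078 + F4)
(0.545 − 0.614)·F4 = 0.614×2078 − 1302.9 = -27.014
F4 = -27.014 / -0.069 = 391.51 kg/h

391.5 kg/h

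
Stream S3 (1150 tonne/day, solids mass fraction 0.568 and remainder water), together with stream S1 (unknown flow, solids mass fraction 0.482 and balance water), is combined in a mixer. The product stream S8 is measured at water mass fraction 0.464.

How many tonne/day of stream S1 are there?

681.5 tonne/day

Let S1 be the unknown flow. Total out = 1150 + S1.
water balance: 496.8 + 0.518·S1 = 0.464·(1150 + S1)
(0.518 − 0.464)·S1 = 0.464×1150 − 496.8 = 36.8
S1 = 36.8 / 0.054 = 681.48 tonne/day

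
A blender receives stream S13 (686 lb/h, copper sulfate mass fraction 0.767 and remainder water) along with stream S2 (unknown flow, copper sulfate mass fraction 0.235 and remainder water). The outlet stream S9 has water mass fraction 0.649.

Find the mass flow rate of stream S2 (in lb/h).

Let S2 be the unknown flow. Total out = 686 + S2.
water balance: 159.84 + 0.765·S2 = 0.649·(686 + S2)
(0.765 − 0.649)·S2 = 0.649×686 − 159.84 = 285.38
S2 = 285.38 / 0.116 = 2460.1 lb/h

2460 lb/h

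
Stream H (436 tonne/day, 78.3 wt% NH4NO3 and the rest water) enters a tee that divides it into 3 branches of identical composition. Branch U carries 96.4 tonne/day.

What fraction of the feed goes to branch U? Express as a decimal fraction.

0.221

Fraction to U = 96.4/436 = 0.2211.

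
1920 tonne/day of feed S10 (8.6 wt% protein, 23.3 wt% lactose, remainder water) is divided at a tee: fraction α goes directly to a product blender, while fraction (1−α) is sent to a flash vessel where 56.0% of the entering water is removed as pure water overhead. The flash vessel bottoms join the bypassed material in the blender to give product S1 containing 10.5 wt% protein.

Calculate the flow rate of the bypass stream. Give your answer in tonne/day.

All 1920×0.086 = 165.12 tonne/day of protein reaches S1, so S1 = 165.12/0.105 = 1572.6 tonne/day and vapour = 347.43 tonne/day.
The evaporator receives (1−α)·1920 of feed at 0.681 water and removes 0.560 of that water:
0.560×0.681×(1−α)×1920 = 347.43
(1−α) = 347.43/732.21 = 0.4745;  α = 0.5255.
Bypass flow = 0.5255×1920 = 1009 tonne/day.

1009 tonne/day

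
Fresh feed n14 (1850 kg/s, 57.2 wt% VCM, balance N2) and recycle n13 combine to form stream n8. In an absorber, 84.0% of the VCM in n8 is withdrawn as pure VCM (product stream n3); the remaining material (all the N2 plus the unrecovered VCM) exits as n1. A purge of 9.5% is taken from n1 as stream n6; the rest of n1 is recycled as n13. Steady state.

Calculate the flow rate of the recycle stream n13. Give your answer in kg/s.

7722 kg/s

N2 enters only via n14 and leaves only via the purge: 1850×0.428 = 0.095×(N2 in n1), and the absorber passes all N2, so N2 in n8 = N2 in n1 = 8334.7 kg/s.
VCM in n8: m_A = 1850×0.572 + (1−0.095)·(1−0.840)·m_A, so m_A = 1058.2/0.8552 = 1237.4 kg/s.
n1 = (1−0.840)×1237.4 + 8334.7 = 8532.7 kg/s.
Recycle n13 = (1−0.095)×8532.7 = 7722.1 kg/s.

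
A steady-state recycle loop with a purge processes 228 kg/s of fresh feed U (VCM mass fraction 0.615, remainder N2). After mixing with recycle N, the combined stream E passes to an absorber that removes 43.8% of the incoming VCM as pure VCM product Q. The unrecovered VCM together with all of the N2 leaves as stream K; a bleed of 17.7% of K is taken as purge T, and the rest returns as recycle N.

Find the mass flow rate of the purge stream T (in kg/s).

N2 enters only via U and leaves only via the purge: 228×0.385 = 0.177×(N2 in K), and the absorber passes all N2, so N2 in E = N2 in K = 495.93 kg/s.
VCM in E: m_A = 228×0.615 + (1−0.177)·(1−0.438)·m_A, so m_A = 140.22/0.5375 = 260.89 kg/s.
K = (1−0.438)×260.89 + 495.93 = 642.55 kg/s.
Purge T = 0.177×642.55 = 113.73 kg/s.

113.7 kg/s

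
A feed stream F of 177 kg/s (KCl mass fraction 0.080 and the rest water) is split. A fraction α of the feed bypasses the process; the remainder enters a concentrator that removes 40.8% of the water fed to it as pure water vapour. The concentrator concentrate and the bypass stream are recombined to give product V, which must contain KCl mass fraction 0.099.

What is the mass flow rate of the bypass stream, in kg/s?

86.5 kg/s

All 177×0.080 = 14.16 kg/s of KCl reaches V, so V = 14.16/0.099 = 143.03 kg/s and vapour = 33.97 kg/s.
The evaporator receives (1−α)·177 of feed at 0.920 water and removes 0.408 of that water:
0.408×0.920×(1−α)×177 = 33.97
(1−α) = 33.97/66.439 = 0.5113;  α = 0.4887.
Bypass flow = 0.4887×177 = 86.501 kg/s.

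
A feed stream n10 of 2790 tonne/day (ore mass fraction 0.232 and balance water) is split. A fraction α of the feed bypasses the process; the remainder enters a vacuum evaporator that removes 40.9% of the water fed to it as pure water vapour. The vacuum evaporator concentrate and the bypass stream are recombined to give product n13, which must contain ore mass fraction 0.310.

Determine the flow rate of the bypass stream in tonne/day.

All 2790×0.232 = 647.28 tonne/day of ore reaches n13, so n13 = 647.28/0.310 = 2088 tonne/day and vapour = 702 tonne/day.
The evaporator receives (1−α)·2790 of feed at 0.768 water and removes 0.409 of that water:
0.409×0.768×(1−α)×2790 = 702
(1−α) = 702/876.37 = 0.8010;  α = 0.1990.
Bypass flow = 0.1990×2790 = 555.13 tonne/day.

555.1 tonne/day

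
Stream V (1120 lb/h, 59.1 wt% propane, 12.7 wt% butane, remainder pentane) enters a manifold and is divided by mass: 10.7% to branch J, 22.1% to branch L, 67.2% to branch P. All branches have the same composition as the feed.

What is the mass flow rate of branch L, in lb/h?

Branch L flow = 0.221×1120 = 247.52 lb/h.

247.5 lb/h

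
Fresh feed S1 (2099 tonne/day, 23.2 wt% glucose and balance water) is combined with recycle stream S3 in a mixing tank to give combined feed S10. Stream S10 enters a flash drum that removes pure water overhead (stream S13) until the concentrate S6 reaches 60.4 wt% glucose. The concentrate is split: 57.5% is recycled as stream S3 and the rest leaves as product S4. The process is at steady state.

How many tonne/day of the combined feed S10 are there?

3190 tonne/day

Overall glucose balance (none leaves overhead): glucose in fresh feed = glucose in product, i.e. 2099×0.232 = (1−0.575)·S6·0.604.
S6 = 486.97/(0.604×0.425) = 1897 tonne/day.
Recycle S3 = 0.575×1897 = 1090.8 tonne/day.
Combined feed S10 = 2099 + 1090.8 = 3189.8 tonne/day.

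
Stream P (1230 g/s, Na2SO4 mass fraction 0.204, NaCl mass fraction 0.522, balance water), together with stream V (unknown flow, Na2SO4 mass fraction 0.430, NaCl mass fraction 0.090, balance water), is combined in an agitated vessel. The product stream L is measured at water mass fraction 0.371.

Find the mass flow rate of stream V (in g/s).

1095 g/s

Let V be the unknown flow. Total out = 1230 + V.
water balance: 337.02 + 0.480·V = 0.371·(1230 + V)
(0.480 − 0.371)·V = 0.371×1230 − 337.02 = 119.31
V = 119.31 / 0.109 = 1094.6 g/s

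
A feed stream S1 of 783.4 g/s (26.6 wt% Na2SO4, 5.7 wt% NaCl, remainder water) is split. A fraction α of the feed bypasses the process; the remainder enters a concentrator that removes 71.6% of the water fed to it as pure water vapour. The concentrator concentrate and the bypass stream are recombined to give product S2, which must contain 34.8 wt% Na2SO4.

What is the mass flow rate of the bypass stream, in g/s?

402.6 g/s

All 783.4×0.266 = 208.38 g/s of Na2SO4 reaches S2, so S2 = 208.38/0.348 = 598.81 g/s and vapour = 184.59 g/s.
The evaporator receives (1−α)·783.4 of feed at 0.677 water and removes 0.716 of that water:
0.716×0.677×(1−α)×783.4 = 184.59
(1−α) = 184.59/379.74 = 0.4861;  α = 0.5139.
Bypass flow = 0.5139×783.4 = 402.58 g/s.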